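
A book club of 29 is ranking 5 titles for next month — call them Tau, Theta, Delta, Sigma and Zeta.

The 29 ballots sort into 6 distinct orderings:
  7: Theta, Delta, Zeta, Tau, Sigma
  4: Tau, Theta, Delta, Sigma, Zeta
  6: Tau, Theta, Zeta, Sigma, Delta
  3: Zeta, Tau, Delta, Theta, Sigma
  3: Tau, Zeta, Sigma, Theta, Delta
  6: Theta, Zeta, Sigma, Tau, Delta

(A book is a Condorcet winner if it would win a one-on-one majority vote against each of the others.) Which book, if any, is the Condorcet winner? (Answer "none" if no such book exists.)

Head-to-head results (29 members):
Tau vs Theta: 4+6+3+3 = 16 for Tau, 13 for Theta — Tau by 16–13.
Tau vs Delta: 22 to 7, Tau.
Tau vs Sigma: 7+4+6+3+3 = 23 for Tau, 6 for Sigma — Tau by 23–6.
Tau vs Zeta: Tau preferred on 4+6+3 = 13 ballots; Zeta wins 16–13.
Theta vs Delta: 7+4+6+3+6 = 26 for Theta, 3 for Delta — Theta by 26–3.
Theta vs Sigma: 26 to 3, Theta.
Theta vs Zeta: Theta is ranked higher on 7+4+6+6 = 23 ballots, Zeta on 6. Theta wins 23–6.
Delta vs Sigma: 7+4+3 = 14 for Delta, 15 for Sigma — Sigma by 15–14.
Delta vs Zeta: Delta preferred on 7+4 = 11 ballots; Zeta wins 18–11.
Sigma vs Zeta: 4 for Sigma, 25 for Zeta — Zeta by 25–4.
Every book loses at least once (Tau loses to Zeta; Theta loses to Tau; Delta loses to Tau; Sigma loses to Tau; Zeta loses to Theta). The majority relation contains the cycle Tau > Theta > Zeta > Tau, so there is no Condorcet winner.

none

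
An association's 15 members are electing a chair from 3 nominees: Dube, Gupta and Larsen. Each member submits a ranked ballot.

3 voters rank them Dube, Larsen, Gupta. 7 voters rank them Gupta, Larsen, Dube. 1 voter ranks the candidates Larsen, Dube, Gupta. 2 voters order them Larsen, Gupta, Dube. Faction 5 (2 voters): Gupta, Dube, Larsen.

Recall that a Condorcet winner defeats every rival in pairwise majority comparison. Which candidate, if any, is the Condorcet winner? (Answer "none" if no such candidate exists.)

Gupta

Pairwise majorities:
Dube vs Gupta: Gupta wins 11–4.
Dube vs Larsen: Dube is ranked higher on 3+2 = 5 ballots, Larsen on 10. Larsen wins 10–5.
Gupta vs Larsen: Gupta is ranked higher on 7+2 = 9 ballots, Larsen on 6. Gupta wins 9–6.
Only Gupta has no losses; Gupta is the Condorcet winner.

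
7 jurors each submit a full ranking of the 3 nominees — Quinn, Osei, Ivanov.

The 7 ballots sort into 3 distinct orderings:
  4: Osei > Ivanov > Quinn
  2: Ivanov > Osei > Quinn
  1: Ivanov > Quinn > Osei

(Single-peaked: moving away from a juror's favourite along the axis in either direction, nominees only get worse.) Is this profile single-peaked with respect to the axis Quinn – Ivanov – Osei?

yes

Axis positions: Quinn=1, Ivanov=2, Osei=3.
Bloc 1 (peak Osei at position 3): ranking walks positions 3-2-1, expanding outward from the peak — single-peaked.
Bloc 2 (peak Ivanov at position 2): ranking walks positions 2-3-1, expanding outward from the peak — single-peaked.
Bloc 3 (peak Ivanov at position 2): ranking walks positions 2-1-3, expanding outward from the peak — single-peaked.
Every ranking is single-peaked on this axis.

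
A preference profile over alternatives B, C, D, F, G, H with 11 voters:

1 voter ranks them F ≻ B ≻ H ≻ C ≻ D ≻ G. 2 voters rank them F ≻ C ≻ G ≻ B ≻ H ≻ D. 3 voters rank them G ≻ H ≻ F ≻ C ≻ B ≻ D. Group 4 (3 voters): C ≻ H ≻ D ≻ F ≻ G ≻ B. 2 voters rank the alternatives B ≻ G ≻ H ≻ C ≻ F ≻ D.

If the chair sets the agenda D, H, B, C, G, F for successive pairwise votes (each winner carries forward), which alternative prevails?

Round 1: D vs H — 0–11, H advances.
Round 2: H vs B — 6–5, H advances.
Round 3: H vs C — 6–5, H advances.
Round 4: H vs G — 4–7, G advances.
Round 5: G vs F — 5–6, F advances.
F survives the agenda.

F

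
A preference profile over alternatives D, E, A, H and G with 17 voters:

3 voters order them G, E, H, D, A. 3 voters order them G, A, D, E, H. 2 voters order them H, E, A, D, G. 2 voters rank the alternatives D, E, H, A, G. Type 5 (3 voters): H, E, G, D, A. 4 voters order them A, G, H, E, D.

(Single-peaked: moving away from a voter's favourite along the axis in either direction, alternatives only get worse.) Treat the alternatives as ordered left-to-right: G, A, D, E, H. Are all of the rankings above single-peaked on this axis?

no

Axis positions: G=1, A=2, D=3, E=4, H=5.
Type 1: ranking walks positions 1-4-5-3-2; E is ranked above A even though A lies between E and the peak G on the axis — preferences dip and rise again. Not single-peaked.
Type 2 (peak G at position 1): ranking walks positions 1-2-3-4-5, expanding outward from the peak — single-peaked.
Type 3: ranking walks positions 5-4-2-3-1; A is ranked above D even though D lies between A and the peak H on the axis — preferences dip and rise again. Not single-peaked.
Type 4 (peak D at position 3): ranking walks positions 3-4-5-2-1, expanding outward from the peak — single-peaked.
Type 5: ranking walks positions 5-4-1-3-2; G is ranked above D even though D lies between G and the peak H on the axis — preferences dip and rise again. Not single-peaked.
Type 6: ranking walks positions 2-1-5-4-3; H is ranked above D even though D lies between H and the peak A on the axis — preferences dip and rise again. Not single-peaked.
Type 1 violates single-peakedness, so the profile is not single-peaked on this axis.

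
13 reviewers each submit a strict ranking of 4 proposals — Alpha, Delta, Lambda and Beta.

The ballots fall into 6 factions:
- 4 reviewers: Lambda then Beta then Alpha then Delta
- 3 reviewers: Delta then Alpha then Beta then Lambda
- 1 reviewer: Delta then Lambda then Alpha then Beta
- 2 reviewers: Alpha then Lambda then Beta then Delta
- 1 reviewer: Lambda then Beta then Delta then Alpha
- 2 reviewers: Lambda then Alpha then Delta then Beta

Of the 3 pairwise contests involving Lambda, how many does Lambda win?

Lambda against each rival (13 reviewers):
Lambda–Alpha: Lambda 8–5.
Lambda vs Delta: 4+2+1+2 = 9 for Lambda, 4 for Delta — Lambda by 9–4.
Lambda vs Beta: 10 to 3, Lambda.
Lambda beats Alpha, Delta, Beta — 3 pairwise wins.

3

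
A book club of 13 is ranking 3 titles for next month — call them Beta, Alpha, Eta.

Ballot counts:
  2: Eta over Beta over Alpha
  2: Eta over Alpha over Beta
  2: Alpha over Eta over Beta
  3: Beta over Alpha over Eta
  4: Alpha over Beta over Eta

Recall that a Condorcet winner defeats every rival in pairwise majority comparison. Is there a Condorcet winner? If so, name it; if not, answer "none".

Alpha

Check each pair by majority over 13 ballots:
Beta vs Alpha: Alpha wins 8–5.
Beta–Eta: Beta 7–6.
Alpha vs Eta: Alpha, 9–4.
Alpha defeats every rival head-to-head and is the Condorcet winner.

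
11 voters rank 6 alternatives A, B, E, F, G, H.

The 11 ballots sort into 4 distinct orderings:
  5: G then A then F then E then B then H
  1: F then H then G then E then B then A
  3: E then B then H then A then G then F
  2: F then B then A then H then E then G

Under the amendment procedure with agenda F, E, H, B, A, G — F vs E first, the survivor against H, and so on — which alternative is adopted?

Round 1: F vs E — 8–3, F advances.
Round 2: F vs H — 8–3, F advances.
Round 3: F vs B — 8–3, F advances.
Round 4: F vs A — 3–8, A advances.
Round 5: A vs G — 5–6, G advances.
G survives the agenda.

G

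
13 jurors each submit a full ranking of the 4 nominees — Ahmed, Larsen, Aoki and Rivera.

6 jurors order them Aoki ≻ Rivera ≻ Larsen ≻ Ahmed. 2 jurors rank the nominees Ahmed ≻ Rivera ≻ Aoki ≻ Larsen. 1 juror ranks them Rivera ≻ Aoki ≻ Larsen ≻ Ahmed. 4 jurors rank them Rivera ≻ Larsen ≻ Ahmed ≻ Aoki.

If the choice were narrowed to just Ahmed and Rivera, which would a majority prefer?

Rivera

Ballots ranking Ahmed above Rivera: 2.
Ballots ranking Rivera above Ahmed: 13 − 2 = 11.
Rivera wins the head-to-head 11–2.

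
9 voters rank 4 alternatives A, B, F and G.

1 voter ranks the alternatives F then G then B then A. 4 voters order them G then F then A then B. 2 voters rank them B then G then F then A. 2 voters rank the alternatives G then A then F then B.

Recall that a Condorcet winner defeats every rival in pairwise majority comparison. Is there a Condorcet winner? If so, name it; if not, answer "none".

G

Head-to-head results (9 voters):
A–B: A 6–3.
A–F: F 7–2.
A vs G: G, 9–0.
B vs F: F wins 7–2.
B–G: G 7–2.
F vs G: G wins 8–1.
G wins every pairwise contest, so G is the Condorcet winner.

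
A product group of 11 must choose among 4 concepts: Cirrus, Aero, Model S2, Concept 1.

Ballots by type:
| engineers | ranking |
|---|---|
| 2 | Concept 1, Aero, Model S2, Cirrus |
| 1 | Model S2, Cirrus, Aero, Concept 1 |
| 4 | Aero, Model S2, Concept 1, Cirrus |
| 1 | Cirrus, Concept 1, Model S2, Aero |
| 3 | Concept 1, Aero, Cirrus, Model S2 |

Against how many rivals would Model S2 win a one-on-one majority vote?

1

Model S2 against each rival (11 engineers):
Model S2 vs Cirrus: Model S2 preferred on 2+1+4 = 7 ballots; Model S2 wins 7–4.
Model S2 vs Aero: Aero, 9–2.
Model S2 vs Concept 1: 5 to 6, Concept 1.
Model S2 beats Cirrus; loses to Aero, Concept 1 — 1 pairwise win.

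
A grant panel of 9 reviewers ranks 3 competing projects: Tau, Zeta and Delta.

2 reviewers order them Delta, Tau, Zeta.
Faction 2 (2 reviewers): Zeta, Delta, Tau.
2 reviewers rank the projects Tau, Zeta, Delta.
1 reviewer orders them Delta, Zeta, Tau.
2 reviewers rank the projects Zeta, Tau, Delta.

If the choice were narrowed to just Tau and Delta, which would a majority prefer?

Ballots ranking Tau above Delta: 2 + 2 = 4.
Ballots ranking Delta above Tau: 9 − 4 = 5.
Delta wins the head-to-head 5–4.

Delta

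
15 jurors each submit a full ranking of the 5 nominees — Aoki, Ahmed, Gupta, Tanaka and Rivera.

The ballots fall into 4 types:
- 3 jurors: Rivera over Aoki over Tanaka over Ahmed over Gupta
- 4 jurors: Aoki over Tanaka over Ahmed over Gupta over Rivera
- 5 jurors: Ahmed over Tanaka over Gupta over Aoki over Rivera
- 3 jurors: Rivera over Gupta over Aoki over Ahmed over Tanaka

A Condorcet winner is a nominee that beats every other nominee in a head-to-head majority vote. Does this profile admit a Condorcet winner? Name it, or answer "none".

Head-to-head results (15 jurors):
Aoki vs Ahmed: Aoki preferred on 3+4+3 = 10 ballots; Aoki wins 10–5.
Aoki vs Gupta: Aoki is ranked higher on 3+4 = 7 ballots, Gupta on 8. Gupta wins 8–7.
Aoki vs Tanaka: Aoki is ranked higher on 3+4+3 = 10 ballots, Tanaka on 5. Aoki wins 10–5.
Aoki vs Rivera: Aoki is ranked higher on 4+5 = 9 ballots, Rivera on 6. Aoki wins 9–6.
Ahmed vs Gupta: Ahmed preferred on 3+4+5 = 12 ballots; Ahmed wins 12–3.
Ahmed vs Tanaka: 5+3 = 8 for Ahmed, 7 for Tanaka — Ahmed by 8–7.
Ahmed vs Rivera: Ahmed is ranked higher on 4+5 = 9 ballots, Rivera on 6. Ahmed wins 9–6.
Gupta vs Tanaka: 3 to 12, Tanaka.
Gupta vs Rivera: 4+5 = 9 for Gupta, 6 for Rivera — Gupta by 9–6.
Tanaka vs Rivera: 9 to 6, Tanaka.
No nominee is unbeaten: Aoki loses to Gupta; Ahmed loses to Aoki; Gupta loses to Ahmed; Tanaka loses to Aoki; Rivera loses to Aoki. In particular Aoki > Ahmed > Gupta > Aoki is a majority cycle — no Condorcet winner exists.

none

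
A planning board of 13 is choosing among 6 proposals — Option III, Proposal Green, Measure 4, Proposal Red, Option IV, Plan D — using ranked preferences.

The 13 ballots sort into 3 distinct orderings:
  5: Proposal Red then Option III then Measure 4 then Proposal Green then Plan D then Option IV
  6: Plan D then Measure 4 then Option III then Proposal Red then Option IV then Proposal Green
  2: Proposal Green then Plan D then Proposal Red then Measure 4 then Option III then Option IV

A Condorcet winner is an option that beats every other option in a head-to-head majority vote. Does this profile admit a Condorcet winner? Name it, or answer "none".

none

Pairwise majorities:
Option III vs Proposal Green: Option III, 11–2.
Option III vs Measure 4: Measure 4 wins 8–5.
Option III vs Proposal Red: Proposal Red wins 7–6.
Option III vs Option IV: Option III wins 13–0.
Option III vs Plan D: Plan D wins 8–5.
Proposal Green vs Measure 4: Measure 4 wins 11–2.
Proposal Green vs Proposal Red: Proposal Red, 11–2.
Proposal Green–Option IV: Proposal Green 7–6.
Proposal Green vs Plan D: Proposal Green wins 7–6.
Measure 4 vs Proposal Red: Proposal Red, 7–6.
Measure 4 vs Option IV: Measure 4 wins 13–0.
Measure 4–Plan D: Plan D 8–5.
Proposal Red vs Option IV: Proposal Red, 13–0.
Proposal Red vs Plan D: Plan D, 8–5.
Option IV vs Plan D: Plan D, 13–0.
Each option drops at least one matchup (Option III loses to Measure 4; Proposal Green loses to Option III; Measure 4 loses to Proposal Red; Proposal Red loses to Plan D; Option IV loses to Option III; Plan D loses to Proposal Green); the cycle Option III beats Proposal Green beats Plan D beats Option III rules out a Condorcet winner.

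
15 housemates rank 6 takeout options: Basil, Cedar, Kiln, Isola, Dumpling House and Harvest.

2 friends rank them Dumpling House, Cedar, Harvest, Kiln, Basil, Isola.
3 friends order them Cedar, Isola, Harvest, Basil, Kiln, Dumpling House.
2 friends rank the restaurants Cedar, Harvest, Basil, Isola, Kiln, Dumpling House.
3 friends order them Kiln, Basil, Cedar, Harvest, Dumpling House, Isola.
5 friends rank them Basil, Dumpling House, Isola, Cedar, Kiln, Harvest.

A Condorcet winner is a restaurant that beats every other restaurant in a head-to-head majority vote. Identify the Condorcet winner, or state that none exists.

Basil

Check each pair by majority over 15 ballots:
Basil vs Cedar: Basil, 8–7.
Basil vs Kiln: Basil wins 10–5.
Basil–Isola: Basil 12–3.
Basil–Dumpling House: Basil 13–2.
Basil vs Harvest: Basil, 8–7.
Cedar vs Kiln: Cedar, 12–3.
Cedar vs Isola: Cedar wins 10–5.
Cedar vs Dumpling House: Cedar, 8–7.
Cedar vs Harvest: Cedar, 15–0.
Kiln–Isola: Isola 10–5.
Kiln vs Dumpling House: Kiln wins 8–7.
Kiln vs Harvest: Kiln wins 8–7.
Isola vs Dumpling House: Dumpling House wins 10–5.
Isola vs Harvest: Isola, 8–7.
Dumpling House–Harvest: Harvest 8–7.
Basil defeats every rival head-to-head and is the Condorcet winner.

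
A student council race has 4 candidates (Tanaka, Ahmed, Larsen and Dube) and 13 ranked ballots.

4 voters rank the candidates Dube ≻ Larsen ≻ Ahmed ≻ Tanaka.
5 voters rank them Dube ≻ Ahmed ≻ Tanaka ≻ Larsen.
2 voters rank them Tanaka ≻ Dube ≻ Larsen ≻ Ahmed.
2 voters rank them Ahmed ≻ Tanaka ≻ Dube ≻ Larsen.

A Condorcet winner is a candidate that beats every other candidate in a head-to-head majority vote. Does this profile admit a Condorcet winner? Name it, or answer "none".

Check each pair by majority over 13 ballots:
Tanaka vs Ahmed: 2 for Tanaka, 11 for Ahmed — Ahmed by 11–2.
Tanaka vs Larsen: Tanaka is ranked higher on 5+2+2 = 9 ballots, Larsen on 4. Tanaka wins 9–4.
Tanaka vs Dube: Tanaka preferred on 2+2 = 4 ballots; Dube wins 9–4.
Ahmed vs Larsen: Ahmed is ranked higher on 5+2 = 7 ballots, Larsen on 6. Ahmed wins 7–6.
Ahmed vs Dube: 2 to 11, Dube.
Larsen vs Dube: Larsen is ranked higher on 0 ballots, Dube on 13. Dube wins 13–0.
Dube wins every pairwise contest, so Dube is the Condorcet winner.

Dube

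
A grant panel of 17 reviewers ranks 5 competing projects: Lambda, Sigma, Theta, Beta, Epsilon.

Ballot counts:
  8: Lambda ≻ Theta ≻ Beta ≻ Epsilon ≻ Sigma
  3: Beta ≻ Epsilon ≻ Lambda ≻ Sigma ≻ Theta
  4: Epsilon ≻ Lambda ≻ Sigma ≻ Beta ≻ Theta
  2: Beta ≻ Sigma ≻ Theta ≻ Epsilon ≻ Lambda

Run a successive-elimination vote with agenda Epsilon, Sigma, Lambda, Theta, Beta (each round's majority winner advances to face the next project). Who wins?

Round 1: Epsilon vs Sigma — 15–2, Epsilon advances.
Round 2: Epsilon vs Lambda — 9–8, Epsilon advances.
Round 3: Epsilon vs Theta — 7–10, Theta advances.
Round 4: Theta vs Beta — 8–9, Beta advances.
Beta survives the agenda.

Beta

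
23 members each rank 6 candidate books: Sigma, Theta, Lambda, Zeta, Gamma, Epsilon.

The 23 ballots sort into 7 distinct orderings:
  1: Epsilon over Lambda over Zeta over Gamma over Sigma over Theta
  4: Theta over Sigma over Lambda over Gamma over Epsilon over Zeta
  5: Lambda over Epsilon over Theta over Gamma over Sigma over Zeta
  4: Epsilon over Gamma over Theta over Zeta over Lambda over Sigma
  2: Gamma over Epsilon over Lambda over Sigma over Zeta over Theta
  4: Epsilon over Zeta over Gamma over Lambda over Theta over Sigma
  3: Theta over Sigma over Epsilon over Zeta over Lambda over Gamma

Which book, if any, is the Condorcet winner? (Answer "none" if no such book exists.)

Epsilon

Head-to-head results (23 members):
Sigma vs Theta: 3 to 20, Theta.
Sigma vs Lambda: Lambda wins 16–7.
Sigma vs Zeta: Sigma wins 14–9.
Sigma vs Gamma: Sigma is ranked higher on 4+3 = 7 ballots, Gamma on 16. Gamma wins 16–7.
Sigma–Epsilon: Epsilon 16–7.
Theta vs Lambda: Lambda, 12–11.
Theta–Zeta: Theta 16–7.
Theta vs Gamma: 4+5+3 = 12 for Theta, 11 for Gamma — Theta by 12–11.
Theta vs Epsilon: 4+3 = 7 for Theta, 16 for Epsilon — Epsilon by 16–7.
Lambda–Zeta: Lambda 12–11.
Lambda vs Gamma: Lambda is ranked higher on 1+4+5+3 = 13 ballots, Gamma on 10. Lambda wins 13–10.
Lambda vs Epsilon: Lambda preferred on 4+5 = 9 ballots; Epsilon wins 14–9.
Zeta vs Gamma: Zeta preferred on 1+4+3 = 8 ballots; Gamma wins 15–8.
Zeta vs Epsilon: Epsilon wins 23–0.
Gamma vs Epsilon: Gamma preferred on 4+2 = 6 ballots; Epsilon wins 17–6.
Epsilon defeats every rival head-to-head and is the Condorcet winner.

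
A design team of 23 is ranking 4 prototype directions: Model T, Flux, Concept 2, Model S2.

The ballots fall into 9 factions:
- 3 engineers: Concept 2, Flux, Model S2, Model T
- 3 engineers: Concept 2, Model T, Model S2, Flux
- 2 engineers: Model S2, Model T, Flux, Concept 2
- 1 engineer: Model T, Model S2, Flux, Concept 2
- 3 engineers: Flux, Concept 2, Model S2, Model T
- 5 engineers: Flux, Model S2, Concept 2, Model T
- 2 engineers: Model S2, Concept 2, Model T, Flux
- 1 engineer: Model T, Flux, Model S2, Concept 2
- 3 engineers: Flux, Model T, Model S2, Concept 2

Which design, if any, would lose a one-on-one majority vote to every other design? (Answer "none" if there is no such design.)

Head-to-head results (23 engineers):
Model T vs Flux: Model T preferred on 3+2+1+2+1 = 9 ballots; Flux wins 14–9.
Model T vs Concept 2: Concept 2, 16–7.
Model T vs Model S2: 8 to 15, Model S2.
Flux vs Concept 2: Flux is ranked higher on 2+1+3+5+1+3 = 15 ballots, Concept 2 on 8. Flux wins 15–8.
Flux vs Model S2: 3+3+5+1+3 = 15 for Flux, 8 for Model S2 — Flux by 15–8.
Concept 2–Model S2: Model S2 14–9.
Only Model T has no wins; Model T is the Condorcet loser.

Model T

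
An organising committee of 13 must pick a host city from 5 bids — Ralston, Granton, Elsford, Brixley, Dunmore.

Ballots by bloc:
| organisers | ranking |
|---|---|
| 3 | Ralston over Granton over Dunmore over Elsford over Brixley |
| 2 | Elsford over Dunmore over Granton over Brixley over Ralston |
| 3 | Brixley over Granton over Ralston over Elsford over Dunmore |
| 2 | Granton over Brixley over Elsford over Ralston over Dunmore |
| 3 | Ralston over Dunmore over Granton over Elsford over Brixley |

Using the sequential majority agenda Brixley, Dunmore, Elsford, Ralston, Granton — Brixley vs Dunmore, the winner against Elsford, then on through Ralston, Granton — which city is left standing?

Granton

Round 1: Brixley vs Dunmore — 5–8, Dunmore advances.
Round 2: Dunmore vs Elsford — 6–7, Elsford advances.
Round 3: Elsford vs Ralston — 4–9, Ralston advances.
Round 4: Ralston vs Granton — 6–7, Granton advances.
The agenda winner is Granton.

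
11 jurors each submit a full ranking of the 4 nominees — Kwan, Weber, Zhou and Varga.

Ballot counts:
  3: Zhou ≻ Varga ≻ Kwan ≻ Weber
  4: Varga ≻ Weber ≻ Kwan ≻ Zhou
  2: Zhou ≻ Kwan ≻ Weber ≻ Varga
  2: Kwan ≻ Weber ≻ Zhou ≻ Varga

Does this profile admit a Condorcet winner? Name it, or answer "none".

none

Check each pair by majority over 11 ballots:
Kwan vs Weber: Kwan is ranked higher on 3+2+2 = 7 ballots, Weber on 4. Kwan wins 7–4.
Kwan vs Zhou: 6 to 5, Kwan.
Kwan vs Varga: 2+2 = 4 for Kwan, 7 for Varga — Varga by 7–4.
Weber vs Zhou: 4+2 = 6 for Weber, 5 for Zhou — Weber by 6–5.
Weber vs Varga: Varga, 7–4.
Zhou vs Varga: Zhou preferred on 3+2+2 = 7 ballots; Zhou wins 7–4.
Every nominee loses at least once (Kwan loses to Varga; Weber loses to Kwan; Zhou loses to Kwan; Varga loses to Zhou). The majority relation contains the cycle Kwan beats Zhou beats Varga beats Kwan, so there is no Condorcet winner.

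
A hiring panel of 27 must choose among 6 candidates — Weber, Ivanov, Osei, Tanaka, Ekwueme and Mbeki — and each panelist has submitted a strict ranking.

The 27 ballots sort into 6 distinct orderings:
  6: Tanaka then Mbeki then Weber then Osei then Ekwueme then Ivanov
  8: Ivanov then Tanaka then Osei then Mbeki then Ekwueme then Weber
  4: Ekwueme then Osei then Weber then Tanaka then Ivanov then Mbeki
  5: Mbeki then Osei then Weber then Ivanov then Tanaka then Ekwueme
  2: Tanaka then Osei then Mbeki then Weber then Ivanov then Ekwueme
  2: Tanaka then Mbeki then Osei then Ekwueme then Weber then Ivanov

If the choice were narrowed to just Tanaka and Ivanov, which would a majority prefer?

Tanaka

Ballots ranking Tanaka above Ivanov: 6 + 4 + 2 + 2 = 14.
Ballots ranking Ivanov above Tanaka: 27 − 14 = 13.
Tanaka wins the head-to-head 14–13.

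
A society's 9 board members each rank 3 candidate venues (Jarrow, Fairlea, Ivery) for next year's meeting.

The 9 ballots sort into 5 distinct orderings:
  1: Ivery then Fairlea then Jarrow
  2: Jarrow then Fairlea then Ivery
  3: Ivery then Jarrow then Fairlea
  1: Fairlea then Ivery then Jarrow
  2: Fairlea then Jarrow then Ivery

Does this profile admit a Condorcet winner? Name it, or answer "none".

none

Pairwise majorities:
Jarrow vs Fairlea: Jarrow wins 5–4.
Jarrow–Ivery: Ivery 5–4.
Fairlea vs Ivery: Fairlea wins 5–4.
Every city loses at least once (Jarrow loses to Ivery; Fairlea loses to Jarrow; Ivery loses to Fairlea). The majority relation contains the cycle Jarrow beats Fairlea beats Ivery beats Jarrow, so there is no Condorcet winner.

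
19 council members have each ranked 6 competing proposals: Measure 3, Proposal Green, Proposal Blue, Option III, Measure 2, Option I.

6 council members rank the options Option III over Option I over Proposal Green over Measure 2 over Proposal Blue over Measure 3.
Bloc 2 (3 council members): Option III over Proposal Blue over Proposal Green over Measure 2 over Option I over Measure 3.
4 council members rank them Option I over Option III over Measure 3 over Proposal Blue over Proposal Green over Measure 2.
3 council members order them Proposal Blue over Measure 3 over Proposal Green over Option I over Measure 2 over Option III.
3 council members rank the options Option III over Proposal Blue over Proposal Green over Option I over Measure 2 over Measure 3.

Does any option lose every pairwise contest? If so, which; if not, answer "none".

Measure 3

Pairwise majorities:
Measure 3 vs Proposal Green: Measure 3 is ranked higher on 4+3 = 7 ballots, Proposal Green on 12. Proposal Green wins 12–7.
Measure 3 vs Proposal Blue: Proposal Blue, 15–4.
Measure 3 vs Option III: Option III wins 16–3.
Measure 3–Measure 2: Measure 2 12–7.
Measure 3 vs Option I: Option I, 16–3.
Proposal Green vs Proposal Blue: Proposal Green is ranked higher on 6 ballots, Proposal Blue on 13. Proposal Blue wins 13–6.
Proposal Green vs Option III: Option III, 16–3.
Proposal Green vs Measure 2: Proposal Green preferred on 6+3+4+3+3 = 19 ballots; Proposal Green wins 19–0.
Proposal Green vs Option I: 3+3+3 = 9 for Proposal Green, 10 for Option I — Option I by 10–9.
Proposal Blue vs Option III: Option III wins 16–3.
Proposal Blue–Measure 2: Proposal Blue 13–6.
Proposal Blue–Option I: Option I 10–9.
Option III vs Measure 2: Option III is ranked higher on 6+3+4+3 = 16 ballots, Measure 2 on 3. Option III wins 16–3.
Option III vs Option I: Option III, 12–7.
Measure 2 vs Option I: 3 for Measure 2, 16 for Option I — Option I by 16–3.
Only Measure 3 has no wins; Measure 3 is the Condorcet loser.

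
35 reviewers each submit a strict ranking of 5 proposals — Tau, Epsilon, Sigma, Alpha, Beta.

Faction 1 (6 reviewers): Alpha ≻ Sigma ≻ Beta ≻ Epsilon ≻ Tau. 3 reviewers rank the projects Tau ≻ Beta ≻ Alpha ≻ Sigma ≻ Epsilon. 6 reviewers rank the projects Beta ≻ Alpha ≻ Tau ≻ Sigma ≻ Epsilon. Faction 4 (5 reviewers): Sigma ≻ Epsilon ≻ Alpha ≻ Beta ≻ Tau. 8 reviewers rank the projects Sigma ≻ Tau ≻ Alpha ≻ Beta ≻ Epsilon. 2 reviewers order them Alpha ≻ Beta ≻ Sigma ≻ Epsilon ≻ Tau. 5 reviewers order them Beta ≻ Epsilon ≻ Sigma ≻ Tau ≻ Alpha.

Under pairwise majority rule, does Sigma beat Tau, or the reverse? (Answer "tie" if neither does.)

Sigma

Ballots ranking Sigma above Tau: 6 + 5 + 8 + 2 + 5 = 26.
Ballots ranking Tau above Sigma: 35 − 26 = 9.
Sigma wins the head-to-head 26–9.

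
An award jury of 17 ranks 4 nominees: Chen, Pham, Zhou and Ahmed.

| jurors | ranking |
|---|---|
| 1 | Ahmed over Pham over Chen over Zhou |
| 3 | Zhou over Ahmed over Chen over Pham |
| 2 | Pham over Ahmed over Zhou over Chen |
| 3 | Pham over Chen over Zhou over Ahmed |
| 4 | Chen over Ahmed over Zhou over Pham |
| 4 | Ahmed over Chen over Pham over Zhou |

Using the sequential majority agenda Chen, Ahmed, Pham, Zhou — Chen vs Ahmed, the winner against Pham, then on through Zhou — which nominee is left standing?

Round 1: Chen vs Ahmed — 7–10, Ahmed advances.
Round 2: Ahmed vs Pham — 12–5, Ahmed advances.
Round 3: Ahmed vs Zhou — 11–6, Ahmed advances.
Ahmed survives the agenda.

Ahmed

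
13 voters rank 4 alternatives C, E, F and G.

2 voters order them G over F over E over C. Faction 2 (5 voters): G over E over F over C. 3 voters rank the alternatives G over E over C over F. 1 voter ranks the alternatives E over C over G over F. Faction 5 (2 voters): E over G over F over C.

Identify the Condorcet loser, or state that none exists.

Head-to-head results (13 voters):
C vs E: 0 for C, 13 for E — E by 13–0.
C vs F: C is ranked higher on 3+1 = 4 ballots, F on 9. F wins 9–4.
C vs G: G wins 12–1.
E vs F: E wins 11–2.
E vs G: 3 to 10, G.
F vs G: G wins 13–0.
C loses to every other alternative — it is the Condorcet loser.

C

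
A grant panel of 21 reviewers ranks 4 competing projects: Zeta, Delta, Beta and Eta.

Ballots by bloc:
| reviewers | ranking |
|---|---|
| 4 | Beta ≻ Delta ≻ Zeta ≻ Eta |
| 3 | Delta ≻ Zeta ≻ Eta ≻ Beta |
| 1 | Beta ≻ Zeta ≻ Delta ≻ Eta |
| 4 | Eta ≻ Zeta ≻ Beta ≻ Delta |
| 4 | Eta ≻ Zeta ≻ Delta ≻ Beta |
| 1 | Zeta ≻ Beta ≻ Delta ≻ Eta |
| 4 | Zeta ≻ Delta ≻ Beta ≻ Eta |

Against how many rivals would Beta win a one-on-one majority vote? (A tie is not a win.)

Beta against each rival (21 reviewers):
Beta vs Zeta: 5 to 16, Zeta.
Beta vs Delta: Beta preferred on 4+1+4+1 = 10 ballots; Delta wins 11–10.
Beta vs Eta: Eta, 11–10.
Beta beats no one; loses to Zeta, Delta, Eta — 0 pairwise wins.

0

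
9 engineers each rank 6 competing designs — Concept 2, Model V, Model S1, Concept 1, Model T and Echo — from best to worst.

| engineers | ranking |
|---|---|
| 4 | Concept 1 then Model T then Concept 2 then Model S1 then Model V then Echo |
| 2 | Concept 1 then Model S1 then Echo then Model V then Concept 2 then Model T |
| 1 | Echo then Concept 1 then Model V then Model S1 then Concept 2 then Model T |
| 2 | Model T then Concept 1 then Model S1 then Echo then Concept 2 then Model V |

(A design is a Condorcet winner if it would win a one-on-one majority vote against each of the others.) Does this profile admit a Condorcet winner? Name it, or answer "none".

Concept 1

Check each pair by majority over 9 ballots:
Concept 2 vs Model V: Concept 2, 6–3.
Concept 2 vs Model S1: Model S1, 5–4.
Concept 2 vs Concept 1: Concept 1, 9–0.
Concept 2 vs Model T: Model T wins 6–3.
Concept 2–Echo: Echo 5–4.
Model V–Model S1: Model S1 8–1.
Model V vs Concept 1: Concept 1 wins 9–0.
Model V–Model T: Model T 6–3.
Model V–Echo: Echo 5–4.
Model S1 vs Concept 1: Concept 1, 9–0.
Model S1–Model T: Model T 6–3.
Model S1 vs Echo: Model S1 wins 8–1.
Concept 1 vs Model T: Concept 1 wins 7–2.
Concept 1 vs Echo: Concept 1 wins 8–1.
Model T vs Echo: Model T wins 6–3.
Concept 1 beats each of Concept 2, Model V, Model S1, Model T, Echo — Concept 1 is the Condorcet winner.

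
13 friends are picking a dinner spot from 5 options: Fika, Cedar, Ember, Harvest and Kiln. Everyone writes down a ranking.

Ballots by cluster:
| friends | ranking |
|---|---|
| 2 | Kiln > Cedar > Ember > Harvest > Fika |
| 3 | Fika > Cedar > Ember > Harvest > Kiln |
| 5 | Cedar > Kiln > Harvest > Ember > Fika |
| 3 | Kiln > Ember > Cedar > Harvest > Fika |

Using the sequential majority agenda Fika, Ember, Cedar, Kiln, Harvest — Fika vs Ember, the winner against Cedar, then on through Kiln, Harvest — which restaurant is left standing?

Round 1: Fika vs Ember — 3–10, Ember advances.
Round 2: Ember vs Cedar — 3–10, Cedar advances.
Round 3: Cedar vs Kiln — 8–5, Cedar advances.
Round 4: Cedar vs Harvest — 13–0, Cedar advances.
Cedar survives the agenda.

Cedar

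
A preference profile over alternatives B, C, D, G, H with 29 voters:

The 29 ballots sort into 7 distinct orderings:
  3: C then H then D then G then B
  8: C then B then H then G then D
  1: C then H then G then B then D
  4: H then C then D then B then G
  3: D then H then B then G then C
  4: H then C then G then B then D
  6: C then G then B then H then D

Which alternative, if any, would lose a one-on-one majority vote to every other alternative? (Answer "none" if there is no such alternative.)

Pairwise majorities:
B vs C: B preferred on 3 ballots; C wins 26–3.
B vs D: B preferred on 8+1+4+6 = 19 ballots; B wins 19–10.
B vs G: B preferred on 8+4+3 = 15 ballots; B wins 15–14.
B vs H: 14 to 15, H.
C vs D: C, 26–3.
C vs G: C preferred on 3+8+1+4+4+6 = 26 ballots; C wins 26–3.
C vs H: C is ranked higher on 3+8+1+6 = 18 ballots, H on 11. C wins 18–11.
D–G: G 19–10.
D vs H: 3 to 26, H.
G vs H: H, 23–6.
D is beaten in every head-to-head and is the Condorcet loser.

D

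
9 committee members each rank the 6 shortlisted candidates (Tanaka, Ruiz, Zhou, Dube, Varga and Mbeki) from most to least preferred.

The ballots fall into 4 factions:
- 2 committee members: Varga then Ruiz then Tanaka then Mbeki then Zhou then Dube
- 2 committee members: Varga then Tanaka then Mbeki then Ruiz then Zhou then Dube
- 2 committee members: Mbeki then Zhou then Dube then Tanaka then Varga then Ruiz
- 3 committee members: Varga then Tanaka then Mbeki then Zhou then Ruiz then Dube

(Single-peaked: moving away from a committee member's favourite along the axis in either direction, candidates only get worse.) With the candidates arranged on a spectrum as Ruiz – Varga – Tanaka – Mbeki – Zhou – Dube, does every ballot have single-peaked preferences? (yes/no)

yes

Axis positions: Ruiz=1, Varga=2, Tanaka=3, Mbeki=4, Zhou=5, Dube=6.
Faction 1 (peak Varga at position 2): ranking walks positions 2-1-3-4-5-6, expanding outward from the peak — single-peaked.
Faction 2 (peak Varga at position 2): ranking walks positions 2-3-4-1-5-6, expanding outward from the peak — single-peaked.
Faction 3 (peak Mbeki at position 4): ranking walks positions 4-5-6-3-2-1, expanding outward from the peak — single-peaked.
Faction 4 (peak Varga at position 2): ranking walks positions 2-3-4-5-1-6, expanding outward from the peak — single-peaked.
Every ranking is single-peaked on this axis.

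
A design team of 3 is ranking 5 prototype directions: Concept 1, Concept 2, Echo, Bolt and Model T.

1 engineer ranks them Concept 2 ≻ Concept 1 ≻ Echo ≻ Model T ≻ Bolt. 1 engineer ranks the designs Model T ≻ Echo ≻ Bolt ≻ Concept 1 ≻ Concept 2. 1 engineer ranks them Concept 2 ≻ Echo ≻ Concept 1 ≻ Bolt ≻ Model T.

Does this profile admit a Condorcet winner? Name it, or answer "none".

Head-to-head results (3 engineers):
Concept 1–Concept 2: Concept 2 2–1.
Concept 1 vs Echo: 1 to 2, Echo.
Concept 1 vs Bolt: Concept 1 is ranked higher on 1+1 = 2 ballots, Bolt on 1. Concept 1 wins 2–1.
Concept 1–Model T: Concept 1 2–1.
Concept 2 vs Echo: 1+1 = 2 for Concept 2, 1 for Echo — Concept 2 by 2–1.
Concept 2 vs Bolt: Concept 2 is ranked higher on 1+1 = 2 ballots, Bolt on 1. Concept 2 wins 2–1.
Concept 2 vs Model T: Concept 2, 2–1.
Echo vs Bolt: Echo wins 3–0.
Echo vs Model T: Echo wins 2–1.
Bolt vs Model T: Model T, 2–1.
Concept 2 wins every pairwise contest, so Concept 2 is the Condorcet winner.

Concept 2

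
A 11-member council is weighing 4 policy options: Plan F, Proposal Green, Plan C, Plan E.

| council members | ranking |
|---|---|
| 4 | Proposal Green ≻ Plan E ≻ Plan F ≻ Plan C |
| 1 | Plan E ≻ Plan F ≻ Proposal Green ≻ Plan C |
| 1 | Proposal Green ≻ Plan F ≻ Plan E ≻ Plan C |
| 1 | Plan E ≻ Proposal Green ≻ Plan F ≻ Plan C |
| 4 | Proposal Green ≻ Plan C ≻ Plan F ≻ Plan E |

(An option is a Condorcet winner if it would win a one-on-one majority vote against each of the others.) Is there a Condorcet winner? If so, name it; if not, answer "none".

Head-to-head results (11 council members):
Plan F vs Proposal Green: Proposal Green wins 10–1.
Plan F–Plan C: Plan F 7–4.
Plan F vs Plan E: Plan E wins 6–5.
Proposal Green–Plan C: Proposal Green 11–0.
Proposal Green–Plan E: Proposal Green 9–2.
Plan C vs Plan E: Plan E, 7–4.
Only Proposal Green has no losses; Proposal Green is the Condorcet winner.

Proposal Green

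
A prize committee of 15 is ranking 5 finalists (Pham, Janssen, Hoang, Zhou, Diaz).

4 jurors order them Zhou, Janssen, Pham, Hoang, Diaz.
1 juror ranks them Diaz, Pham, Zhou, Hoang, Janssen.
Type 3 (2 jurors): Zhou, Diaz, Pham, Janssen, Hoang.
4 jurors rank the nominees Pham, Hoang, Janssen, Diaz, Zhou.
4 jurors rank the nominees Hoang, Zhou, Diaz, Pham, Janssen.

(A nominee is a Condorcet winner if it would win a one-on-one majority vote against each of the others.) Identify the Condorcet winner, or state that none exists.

Head-to-head results (15 jurors):
Pham vs Janssen: 1+2+4+4 = 11 for Pham, 4 for Janssen — Pham by 11–4.
Pham vs Hoang: Pham is ranked higher on 4+1+2+4 = 11 ballots, Hoang on 4. Pham wins 11–4.
Pham vs Zhou: 5 to 10, Zhou.
Pham vs Diaz: 4+4 = 8 for Pham, 7 for Diaz — Pham by 8–7.
Janssen vs Hoang: Janssen is ranked higher on 4+2 = 6 ballots, Hoang on 9. Hoang wins 9–6.
Janssen vs Zhou: 4 to 11, Zhou.
Janssen vs Diaz: Janssen is ranked higher on 4+4 = 8 ballots, Diaz on 7. Janssen wins 8–7.
Hoang vs Zhou: Hoang preferred on 4+4 = 8 ballots; Hoang wins 8–7.
Hoang vs Diaz: Hoang preferred on 4+4+4 = 12 ballots; Hoang wins 12–3.
Zhou vs Diaz: Zhou preferred on 4+2+4 = 10 ballots; Zhou wins 10–5.
No nominee is unbeaten: Pham loses to Zhou; Janssen loses to Pham; Hoang loses to Pham; Zhou loses to Hoang; Diaz loses to Pham. In particular Pham → Hoang → Zhou → Pham is a majority cycle — no Condorcet winner exists.

none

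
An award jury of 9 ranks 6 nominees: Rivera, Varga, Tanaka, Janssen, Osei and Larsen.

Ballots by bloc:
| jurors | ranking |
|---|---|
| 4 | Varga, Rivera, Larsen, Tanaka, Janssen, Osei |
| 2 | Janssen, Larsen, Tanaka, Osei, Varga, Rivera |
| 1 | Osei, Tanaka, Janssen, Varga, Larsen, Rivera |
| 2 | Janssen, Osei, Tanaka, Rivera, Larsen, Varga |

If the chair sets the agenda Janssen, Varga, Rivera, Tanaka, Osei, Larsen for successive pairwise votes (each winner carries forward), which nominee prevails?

Round 1: Janssen vs Varga — 5–4, Janssen advances.
Round 2: Janssen vs Rivera — 5–4, Janssen advances.
Round 3: Janssen vs Tanaka — 4–5, Tanaka advances.
Round 4: Tanaka vs Osei — 6–3, Tanaka advances.
Round 5: Tanaka vs Larsen — 3–6, Larsen advances.
Larsen survives the agenda.

Larsen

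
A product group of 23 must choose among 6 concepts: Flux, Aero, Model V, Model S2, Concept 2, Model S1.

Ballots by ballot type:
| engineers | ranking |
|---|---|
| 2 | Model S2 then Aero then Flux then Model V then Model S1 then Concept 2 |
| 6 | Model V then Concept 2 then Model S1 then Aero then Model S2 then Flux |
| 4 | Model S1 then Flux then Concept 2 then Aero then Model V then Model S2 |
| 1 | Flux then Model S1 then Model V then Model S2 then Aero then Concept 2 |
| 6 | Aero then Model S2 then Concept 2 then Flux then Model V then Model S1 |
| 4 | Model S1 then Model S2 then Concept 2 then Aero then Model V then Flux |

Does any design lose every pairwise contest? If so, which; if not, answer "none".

none

Head-to-head results (23 engineers):
Flux–Aero: Aero 18–5.
Flux–Model V: Flux 13–10.
Flux–Model S2: Model S2 18–5.
Flux vs Concept 2: Concept 2 wins 16–7.
Flux–Model S1: Model S1 14–9.
Aero vs Model V: Aero wins 16–7.
Aero vs Model S2: Aero, 16–7.
Aero vs Concept 2: Concept 2 wins 14–9.
Aero–Model S1: Model S1 15–8.
Model V–Model S2: Model S2 12–11.
Model V vs Concept 2: 2+6+1 = 9 for Model V, 14 for Concept 2 — Concept 2 by 14–9.
Model V vs Model S1: 14 to 9, Model V.
Model S2 vs Concept 2: 13 to 10, Model S2.
Model S2 vs Model S1: Model S1 wins 15–8.
Concept 2 vs Model S1: Concept 2, 12–11.
Every design wins at least one matchup (Flux beats Model V; Aero beats Flux; Model V beats Model S1; Model S2 beats Flux; Concept 2 beats Flux; Model S1 beats Flux), so there is no Condorcet loser.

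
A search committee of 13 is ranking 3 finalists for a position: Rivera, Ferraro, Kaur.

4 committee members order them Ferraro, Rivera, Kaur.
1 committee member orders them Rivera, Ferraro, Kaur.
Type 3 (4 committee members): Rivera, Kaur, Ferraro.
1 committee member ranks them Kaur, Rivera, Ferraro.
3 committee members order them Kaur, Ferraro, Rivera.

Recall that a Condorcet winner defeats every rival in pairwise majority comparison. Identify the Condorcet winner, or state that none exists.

none

Pairwise majorities:
Rivera–Ferraro: Ferraro 7–6.
Rivera–Kaur: Rivera 9–4.
Ferraro vs Kaur: Kaur, 8–5.
No candidate is unbeaten: Rivera loses to Ferraro; Ferraro loses to Kaur; Kaur loses to Rivera. In particular Rivera > Kaur > Ferraro > Rivera is a majority cycle — no Condorcet winner exists.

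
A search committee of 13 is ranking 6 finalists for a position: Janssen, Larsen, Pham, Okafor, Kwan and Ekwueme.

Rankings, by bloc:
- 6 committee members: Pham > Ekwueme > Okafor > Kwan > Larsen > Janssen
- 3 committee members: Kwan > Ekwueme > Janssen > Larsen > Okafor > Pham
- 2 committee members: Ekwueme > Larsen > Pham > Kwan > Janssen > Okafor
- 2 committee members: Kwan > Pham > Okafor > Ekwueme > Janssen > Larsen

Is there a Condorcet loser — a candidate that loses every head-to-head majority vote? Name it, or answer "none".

Pairwise majorities:
Janssen vs Larsen: Larsen, 8–5.
Janssen vs Pham: 3 to 10, Pham.
Janssen vs Okafor: 5 to 8, Okafor.
Janssen vs Kwan: Janssen preferred on 0 ballots; Kwan wins 13–0.
Janssen vs Ekwueme: 0 for Janssen, 13 for Ekwueme — Ekwueme by 13–0.
Larsen vs Pham: Pham wins 8–5.
Larsen vs Okafor: Okafor wins 8–5.
Larsen vs Kwan: Kwan wins 11–2.
Larsen–Ekwueme: Ekwueme 13–0.
Pham vs Okafor: Pham preferred on 6+2+2 = 10 ballots; Pham wins 10–3.
Pham–Kwan: Pham 8–5.
Pham vs Ekwueme: 8 to 5, Pham.
Okafor vs Kwan: 6 to 7, Kwan.
Okafor vs Ekwueme: Ekwueme, 11–2.
Kwan–Ekwueme: Ekwueme 8–5.
Only Janssen has no wins; Janssen is the Condorcet loser.

Janssen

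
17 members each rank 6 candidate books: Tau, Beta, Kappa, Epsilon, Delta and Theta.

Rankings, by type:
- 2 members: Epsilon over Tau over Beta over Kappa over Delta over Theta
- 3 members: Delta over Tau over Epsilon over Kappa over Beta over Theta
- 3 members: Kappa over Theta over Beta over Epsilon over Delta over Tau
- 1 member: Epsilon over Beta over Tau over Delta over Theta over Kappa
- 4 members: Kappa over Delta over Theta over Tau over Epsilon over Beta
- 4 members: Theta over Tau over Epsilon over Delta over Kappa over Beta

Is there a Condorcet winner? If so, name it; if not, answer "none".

Head-to-head results (17 members):
Tau vs Beta: Tau, 13–4.
Tau vs Kappa: Tau wins 10–7.
Tau–Epsilon: Tau 11–6.
Tau vs Delta: Delta, 10–7.
Tau vs Theta: Theta, 11–6.
Beta vs Kappa: Kappa, 14–3.
Beta–Epsilon: Epsilon 14–3.
Beta vs Delta: Delta wins 11–6.
Beta vs Theta: Theta, 11–6.
Kappa–Epsilon: Epsilon 10–7.
Kappa vs Delta: Kappa, 9–8.
Kappa vs Theta: Kappa wins 12–5.
Epsilon–Delta: Epsilon 10–7.
Epsilon–Theta: Theta 11–6.
Delta–Theta: Delta 10–7.
Every book loses at least once (Tau loses to Delta; Beta loses to Tau; Kappa loses to Tau; Epsilon loses to Tau; Delta loses to Kappa; Theta loses to Kappa). The majority relation contains the cycle Tau beats Kappa beats Delta beats Tau, so there is no Condorcet winner.

none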